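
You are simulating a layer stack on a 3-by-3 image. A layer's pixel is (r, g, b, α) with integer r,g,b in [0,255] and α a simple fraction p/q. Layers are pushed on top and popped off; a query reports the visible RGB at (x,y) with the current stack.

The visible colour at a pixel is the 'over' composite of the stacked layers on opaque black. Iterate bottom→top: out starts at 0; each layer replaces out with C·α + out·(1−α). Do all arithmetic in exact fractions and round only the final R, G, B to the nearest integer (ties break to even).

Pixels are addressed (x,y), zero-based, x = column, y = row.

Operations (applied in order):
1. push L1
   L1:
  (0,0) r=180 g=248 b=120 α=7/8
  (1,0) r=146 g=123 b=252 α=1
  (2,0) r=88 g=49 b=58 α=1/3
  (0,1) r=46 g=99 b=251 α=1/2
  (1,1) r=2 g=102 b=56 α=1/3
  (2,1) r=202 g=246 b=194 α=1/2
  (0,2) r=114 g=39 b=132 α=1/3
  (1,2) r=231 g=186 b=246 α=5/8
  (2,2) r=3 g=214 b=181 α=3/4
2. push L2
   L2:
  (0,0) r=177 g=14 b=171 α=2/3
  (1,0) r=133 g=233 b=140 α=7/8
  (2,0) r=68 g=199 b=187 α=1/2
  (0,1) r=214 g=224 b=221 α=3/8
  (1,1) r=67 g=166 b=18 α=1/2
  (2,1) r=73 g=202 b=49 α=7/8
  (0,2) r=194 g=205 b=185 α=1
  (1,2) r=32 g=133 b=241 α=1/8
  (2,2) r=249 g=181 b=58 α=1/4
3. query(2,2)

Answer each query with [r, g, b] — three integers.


(2,2) stack=L1,L2; from [0,0,0]:
+L1 (α=3/4) → [9/4, 321/2, 543/4]
+L2 (α=1/4) → [1023/16, 1325/8, 1861/16]
rounded: [64, 166, 116]


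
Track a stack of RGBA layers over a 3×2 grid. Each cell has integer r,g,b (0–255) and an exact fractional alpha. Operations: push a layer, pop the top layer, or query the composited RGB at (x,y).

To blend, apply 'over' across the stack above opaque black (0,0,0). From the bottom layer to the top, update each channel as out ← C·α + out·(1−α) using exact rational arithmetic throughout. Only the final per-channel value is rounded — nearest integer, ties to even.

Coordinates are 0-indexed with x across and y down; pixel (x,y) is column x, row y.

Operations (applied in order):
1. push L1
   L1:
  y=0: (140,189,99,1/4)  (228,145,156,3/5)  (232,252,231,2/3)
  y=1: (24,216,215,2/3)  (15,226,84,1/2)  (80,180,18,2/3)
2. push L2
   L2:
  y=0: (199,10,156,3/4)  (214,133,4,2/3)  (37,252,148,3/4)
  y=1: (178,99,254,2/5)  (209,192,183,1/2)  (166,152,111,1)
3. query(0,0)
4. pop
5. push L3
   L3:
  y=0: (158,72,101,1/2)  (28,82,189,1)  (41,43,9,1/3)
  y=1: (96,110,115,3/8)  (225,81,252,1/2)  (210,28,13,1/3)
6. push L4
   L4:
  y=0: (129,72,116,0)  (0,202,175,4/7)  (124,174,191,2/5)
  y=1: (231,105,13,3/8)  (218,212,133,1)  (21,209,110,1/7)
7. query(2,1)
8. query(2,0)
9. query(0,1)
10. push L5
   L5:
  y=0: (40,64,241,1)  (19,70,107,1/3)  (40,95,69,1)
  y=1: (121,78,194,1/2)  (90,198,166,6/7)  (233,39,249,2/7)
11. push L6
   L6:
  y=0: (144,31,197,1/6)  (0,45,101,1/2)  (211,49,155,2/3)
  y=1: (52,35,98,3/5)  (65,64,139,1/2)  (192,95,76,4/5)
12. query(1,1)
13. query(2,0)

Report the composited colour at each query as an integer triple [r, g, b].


query (0,0) [L1,L2] — begin 0,0,0
after L1 α=1/4: [35, 189/4, 99/4]
after L2 α=3/4: [158, 309/16, 1971/16]
→ [158, 19, 123]

query (2,1) [L1,L3,L4] — begin 0,0,0
+L1 (α=2/3) → [160/3, 120, 12]
+L3 (α=1/3) → [950/9, 268/3, 37/3]
+L4 (α=1/7) → [1963/21, 745/7, 184/7]
→ [93, 106, 26]

(2,0) stack=L1,L3,L4; from [0,0,0]:
+L1 (α=2/3) → [464/3, 168, 154]
+L3 (α=1/3) → [1051/9, 379/3, 317/3]
+L4 (α=2/5) → [359/3, 727/5, 699/5]
= [120, 145, 140]

(0,1) stack=L1,L3,L4; from [0,0,0]:
after L1 α=2/3: [16, 144, 430/3]
after L3 α=3/8: [46, 525/4, 3185/24]
after L4 α=3/8: [923/8, 3885/32, 16861/192]
= [115, 121, 88]

query (1,1) [L1,L3,L4,L5,L6] — begin 0,0,0
after L1 α=1/2: [15/2, 113, 42]
after L3 α=1/2: [465/4, 97, 147]
after L4 α=1: [218, 212, 133]
after L5 α=6/7: [758/7, 200, 1129/7]
after L6 α=1/2: [1213/14, 132, 1051/7]
rounded: [87, 132, 150]

at x=2,y=0 over L1,L3,L4,L5,L6:
L1 α=2/3: [464/3, 168, 154]
L3 α=1/3: [1051/9, 379/3, 317/3]
L4 α=2/5: [359/3, 727/5, 699/5]
L5 α=1: [40, 95, 69]
L6 α=2/3: [154, 193/3, 379/3]
rounded: [154, 64, 126]


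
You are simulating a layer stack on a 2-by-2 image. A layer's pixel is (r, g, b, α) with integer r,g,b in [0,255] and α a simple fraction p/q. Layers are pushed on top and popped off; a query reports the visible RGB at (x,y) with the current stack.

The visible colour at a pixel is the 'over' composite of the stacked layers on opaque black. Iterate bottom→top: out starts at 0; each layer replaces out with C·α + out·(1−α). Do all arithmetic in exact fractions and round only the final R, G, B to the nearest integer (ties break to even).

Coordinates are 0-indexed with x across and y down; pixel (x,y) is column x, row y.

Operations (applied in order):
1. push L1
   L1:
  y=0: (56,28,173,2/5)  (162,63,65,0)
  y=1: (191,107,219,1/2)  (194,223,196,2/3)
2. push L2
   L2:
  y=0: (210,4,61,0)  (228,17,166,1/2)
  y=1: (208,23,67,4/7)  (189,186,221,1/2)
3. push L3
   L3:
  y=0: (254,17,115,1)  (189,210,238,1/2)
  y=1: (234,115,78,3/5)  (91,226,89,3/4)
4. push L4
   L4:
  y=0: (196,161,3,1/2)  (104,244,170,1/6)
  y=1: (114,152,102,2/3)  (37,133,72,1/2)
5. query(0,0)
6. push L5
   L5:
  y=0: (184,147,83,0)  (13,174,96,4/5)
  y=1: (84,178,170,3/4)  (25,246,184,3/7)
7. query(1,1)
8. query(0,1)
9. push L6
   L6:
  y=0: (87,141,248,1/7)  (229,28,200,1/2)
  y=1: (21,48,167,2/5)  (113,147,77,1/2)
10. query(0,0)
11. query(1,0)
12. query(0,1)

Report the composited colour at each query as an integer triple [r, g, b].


(0,0) stack=L1,L2,L3,L4; from [0,0,0]:
L1 α=2/5: [112/5, 56/5, 346/5]
L2 α=0: [112/5, 56/5, 346/5]
L3 α=1: [254, 17, 115]
L4 α=1/2: [225, 89, 59]
rounded: [225, 89, 59]

query (1,1) [L1,L2,L3,L4,L5] — begin 0,0,0
after L1 α=2/3: [388/3, 446/3, 392/3]
after L2 α=1/2: [955/6, 502/3, 1055/6]
after L3 α=3/4: [2593/24, 634/3, 2657/24]
after L4 α=1/2: [3481/48, 1033/6, 4385/48]
after L5 α=3/7: [4381/84, 4280/21, 11009/84]
→ [52, 204, 131]

query (0,1) [L1,L2,L3,L4,L5] — begin 0,0,0
L1 α=1/2: [191/2, 107/2, 219/2]
L2 α=4/7: [2237/14, 505/14, 1193/14]
L3 α=3/5: [7151/35, 584/7, 2831/35]
L4 α=2/3: [15131/105, 904/7, 9971/105]
L5 α=3/4: [41591/420, 2321/14, 63521/420]
→ [99, 166, 151]

query (0,0) [L1,L2,L3,L4,L5,L6] — begin 0,0,0
+L1 (α=2/5) → [112/5, 56/5, 346/5]
+L2 (α=0) → [112/5, 56/5, 346/5]
+L3 (α=1) → [254, 17, 115]
+L4 (α=1/2) → [225, 89, 59]
+L5 (α=0) → [225, 89, 59]
+L6 (α=1/7) → [1437/7, 675/7, 86]
rounded: [205, 96, 86]

at x=1,y=0 over L1,L2,L3,L4,L5,L6:
after L1 α=0: [0, 0, 0]
after L2 α=1/2: [114, 17/2, 83]
after L3 α=1/2: [303/2, 437/4, 321/2]
after L4 α=1/6: [1723/12, 3161/24, 1945/12]
after L5 α=4/5: [2347/60, 3973/24, 6553/60]
after L6 α=1/2: [16087/120, 4645/48, 18553/120]
= [134, 97, 155]

at x=0,y=1 over L1,L2,L3,L4,L5,L6:
L1 α=1/2: [191/2, 107/2, 219/2]
L2 α=4/7: [2237/14, 505/14, 1193/14]
L3 α=3/5: [7151/35, 584/7, 2831/35]
L4 α=2/3: [15131/105, 904/7, 9971/105]
L5 α=3/4: [41591/420, 2321/14, 63521/420]
L6 α=2/5: [47471/700, 8307/70, 110281/700]
→ [68, 119, 158]


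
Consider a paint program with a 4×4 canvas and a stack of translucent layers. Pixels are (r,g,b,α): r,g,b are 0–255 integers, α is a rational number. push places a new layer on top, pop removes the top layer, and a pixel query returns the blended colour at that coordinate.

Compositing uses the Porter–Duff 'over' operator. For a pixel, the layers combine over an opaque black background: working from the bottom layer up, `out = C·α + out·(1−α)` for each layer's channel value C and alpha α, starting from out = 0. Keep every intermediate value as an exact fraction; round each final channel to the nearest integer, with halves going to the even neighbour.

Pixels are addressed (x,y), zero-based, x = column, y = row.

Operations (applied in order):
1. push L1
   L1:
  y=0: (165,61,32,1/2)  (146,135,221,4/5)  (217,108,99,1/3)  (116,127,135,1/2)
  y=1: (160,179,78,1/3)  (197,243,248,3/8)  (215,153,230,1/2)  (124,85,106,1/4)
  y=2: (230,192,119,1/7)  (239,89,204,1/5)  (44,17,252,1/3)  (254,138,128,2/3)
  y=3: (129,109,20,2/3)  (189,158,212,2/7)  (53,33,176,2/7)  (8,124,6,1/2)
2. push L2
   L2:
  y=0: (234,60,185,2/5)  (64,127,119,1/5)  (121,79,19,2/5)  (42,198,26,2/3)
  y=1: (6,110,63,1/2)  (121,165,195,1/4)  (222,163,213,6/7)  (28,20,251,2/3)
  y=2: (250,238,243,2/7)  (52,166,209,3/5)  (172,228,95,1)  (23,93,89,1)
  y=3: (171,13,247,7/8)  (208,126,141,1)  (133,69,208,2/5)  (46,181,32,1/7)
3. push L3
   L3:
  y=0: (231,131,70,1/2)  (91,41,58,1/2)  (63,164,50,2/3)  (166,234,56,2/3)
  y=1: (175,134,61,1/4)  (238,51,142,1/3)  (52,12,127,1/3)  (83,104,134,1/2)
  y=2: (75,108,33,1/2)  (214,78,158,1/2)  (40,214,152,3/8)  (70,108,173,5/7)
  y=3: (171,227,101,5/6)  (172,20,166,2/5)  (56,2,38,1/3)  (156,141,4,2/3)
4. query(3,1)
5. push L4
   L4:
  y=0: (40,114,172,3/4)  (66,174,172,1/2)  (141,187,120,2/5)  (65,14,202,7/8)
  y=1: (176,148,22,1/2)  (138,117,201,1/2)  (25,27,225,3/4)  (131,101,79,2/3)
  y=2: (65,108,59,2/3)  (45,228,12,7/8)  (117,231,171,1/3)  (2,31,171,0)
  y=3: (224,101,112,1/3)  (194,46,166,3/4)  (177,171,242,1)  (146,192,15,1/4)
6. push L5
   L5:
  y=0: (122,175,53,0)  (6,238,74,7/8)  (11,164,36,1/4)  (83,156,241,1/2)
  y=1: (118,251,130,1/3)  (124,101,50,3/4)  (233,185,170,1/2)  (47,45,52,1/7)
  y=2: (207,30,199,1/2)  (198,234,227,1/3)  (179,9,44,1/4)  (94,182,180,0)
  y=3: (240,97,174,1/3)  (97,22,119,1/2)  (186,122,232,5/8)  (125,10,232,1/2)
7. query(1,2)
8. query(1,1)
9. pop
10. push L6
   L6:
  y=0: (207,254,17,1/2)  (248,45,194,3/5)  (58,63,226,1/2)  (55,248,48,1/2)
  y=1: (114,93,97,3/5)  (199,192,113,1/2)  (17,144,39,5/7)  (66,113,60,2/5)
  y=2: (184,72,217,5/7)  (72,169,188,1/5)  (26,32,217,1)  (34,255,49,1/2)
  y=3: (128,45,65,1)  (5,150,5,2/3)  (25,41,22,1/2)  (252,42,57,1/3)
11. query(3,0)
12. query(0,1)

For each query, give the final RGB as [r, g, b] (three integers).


query (3,1) [L1,L2,L3] — begin 0,0,0
+L1 (α=1/4) → [31, 85/4, 53/2]
+L2 (α=2/3) → [29, 245/12, 1057/6]
+L3 (α=1/2) → [56, 1493/24, 1861/12]
= [56, 62, 155]

at x=1,y=2 over L1,L2,L3,L4,L5:
after L1 α=1/5: [239/5, 89/5, 204/5]
after L2 α=3/5: [1258/25, 2668/25, 3543/25]
after L3 α=1/2: [3304/25, 2309/25, 7493/50]
after L4 α=7/8: [11179/200, 42209/200, 11693/400]
after L5 α=1/3: [30979/300, 65609/300, 19031/200]
= [103, 219, 95]

query (1,1) [L1,L2,L3,L4,L5] — begin 0,0,0
L1 α=3/8: [591/8, 729/8, 93]
L2 α=1/4: [2741/32, 3507/32, 237/2]
L3 α=1/3: [2183/16, 1441/16, 379/3]
L4 α=1/2: [4391/32, 3313/32, 491/3]
L5 α=3/4: [16295/128, 13009/128, 941/12]
= [127, 102, 78]

(3,0) stack=L1,L2,L3,L4,L6; from [0,0,0]:
after L1 α=1/2: [58, 127/2, 135/2]
after L2 α=2/3: [142/3, 919/6, 239/6]
after L3 α=2/3: [1138/9, 3727/18, 911/18]
after L4 α=7/8: [5233/72, 5491/144, 26363/144]
after L6 α=1/2: [9193/144, 41203/288, 33275/288]
→ [64, 143, 116]

at x=0,y=1 over L1,L2,L3,L4,L6:
after L1 α=1/3: [160/3, 179/3, 26]
after L2 α=1/2: [89/3, 509/6, 89/2]
after L3 α=1/4: [66, 777/8, 389/8]
after L4 α=1/2: [121, 1961/16, 565/16]
after L6 α=3/5: [584/5, 4193/40, 2893/40]
→ [117, 105, 72]


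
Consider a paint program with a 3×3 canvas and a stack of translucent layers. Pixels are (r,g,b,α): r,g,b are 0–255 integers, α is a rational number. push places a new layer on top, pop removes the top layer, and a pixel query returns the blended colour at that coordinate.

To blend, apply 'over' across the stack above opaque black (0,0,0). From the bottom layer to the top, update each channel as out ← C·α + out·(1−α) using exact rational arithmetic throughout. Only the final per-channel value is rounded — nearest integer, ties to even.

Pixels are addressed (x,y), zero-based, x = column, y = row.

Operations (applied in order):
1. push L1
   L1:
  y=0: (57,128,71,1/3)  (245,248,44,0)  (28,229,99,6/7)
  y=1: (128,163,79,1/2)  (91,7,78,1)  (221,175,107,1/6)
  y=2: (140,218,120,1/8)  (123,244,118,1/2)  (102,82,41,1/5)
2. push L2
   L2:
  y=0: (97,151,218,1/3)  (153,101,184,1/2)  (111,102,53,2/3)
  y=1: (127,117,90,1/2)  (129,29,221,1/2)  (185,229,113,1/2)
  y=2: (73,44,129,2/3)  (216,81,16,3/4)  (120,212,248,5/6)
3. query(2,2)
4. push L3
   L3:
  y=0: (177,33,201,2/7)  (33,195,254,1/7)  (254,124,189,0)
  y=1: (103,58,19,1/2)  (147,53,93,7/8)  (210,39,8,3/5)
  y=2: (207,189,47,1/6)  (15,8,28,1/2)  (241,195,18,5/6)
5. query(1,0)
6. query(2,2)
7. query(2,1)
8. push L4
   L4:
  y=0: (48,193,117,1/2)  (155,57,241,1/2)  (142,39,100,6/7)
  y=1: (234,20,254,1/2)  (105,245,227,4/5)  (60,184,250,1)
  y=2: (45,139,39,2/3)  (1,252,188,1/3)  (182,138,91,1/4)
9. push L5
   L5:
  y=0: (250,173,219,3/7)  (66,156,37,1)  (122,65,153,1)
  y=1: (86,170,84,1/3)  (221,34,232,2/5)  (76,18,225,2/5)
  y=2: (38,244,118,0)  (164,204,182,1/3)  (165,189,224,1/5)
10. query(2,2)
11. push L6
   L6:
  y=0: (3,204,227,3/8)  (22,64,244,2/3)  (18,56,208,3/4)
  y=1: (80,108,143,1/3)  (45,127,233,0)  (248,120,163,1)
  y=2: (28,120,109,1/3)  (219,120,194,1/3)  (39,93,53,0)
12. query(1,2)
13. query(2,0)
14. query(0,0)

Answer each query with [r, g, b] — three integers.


(2,2) stack=L1,L2; from [0,0,0]:
+L1 (α=1/5) → [102/5, 82/5, 41/5]
+L2 (α=5/6) → [517/5, 897/5, 6241/30]
rounded: [103, 179, 208]

query (1,0) [L1,L2,L3] — begin 0,0,0
after L1 α=0: [0, 0, 0]
after L2 α=1/2: [153/2, 101/2, 92]
after L3 α=1/7: [492/7, 498/7, 806/7]
→ [70, 71, 115]

(2,2) stack=L1,L2,L3; from [0,0,0]:
+L1 (α=1/5) → [102/5, 82/5, 41/5]
+L2 (α=5/6) → [517/5, 897/5, 6241/30]
+L3 (α=5/6) → [3271/15, 962/5, 8941/180]
rounded: [218, 192, 50]

at x=2,y=1 over L1,L2,L3:
L1 α=1/6: [221/6, 175/6, 107/6]
L2 α=1/2: [1331/12, 1549/12, 785/12]
L3 α=3/5: [5111/30, 2251/30, 929/30]
rounded: [170, 75, 31]

query (2,2) [L1,L2,L3,L4,L5] — begin 0,0,0
after L1 α=1/5: [102/5, 82/5, 41/5]
after L2 α=5/6: [517/5, 897/5, 6241/30]
after L3 α=5/6: [3271/15, 962/5, 8941/180]
after L4 α=1/4: [4181/20, 894/5, 14401/240]
after L5 α=1/5: [5006/25, 4521/25, 27841/300]
= [200, 181, 93]

(1,2) stack=L1,L2,L3,L4,L5,L6; from [0,0,0]:
+L1 (α=1/2) → [123/2, 122, 59]
+L2 (α=3/4) → [1419/8, 365/4, 107/4]
+L3 (α=1/2) → [1539/16, 397/8, 219/8]
+L4 (α=1/3) → [1547/24, 1405/12, 971/12]
+L5 (α=1/3) → [3515/36, 2629/18, 2063/18]
+L6 (α=1/3) → [7457/54, 3709/27, 3809/27]
rounded: [138, 137, 141]

(2,0) stack=L1,L2,L3,L4,L5,L6; from [0,0,0]:
after L1 α=6/7: [24, 1374/7, 594/7]
after L2 α=2/3: [82, 934/7, 1336/21]
after L3 α=0: [82, 934/7, 1336/21]
after L4 α=6/7: [934/7, 2572/49, 13936/147]
after L5 α=1: [122, 65, 153]
after L6 α=3/4: [44, 233/4, 777/4]
rounded: [44, 58, 194]

at x=0,y=0 over L1,L2,L3,L4,L5,L6:
+L1 (α=1/3) → [19, 128/3, 71/3]
+L2 (α=1/3) → [45, 709/9, 796/9]
+L3 (α=2/7) → [579/7, 4139/63, 7598/63]
+L4 (α=1/2) → [915/14, 8149/63, 14969/126]
+L5 (α=3/7) → [7080/49, 65293/441, 71329/441]
+L6 (α=3/8) → [35841/392, 596357/3528, 328483/1764]
→ [91, 169, 186]


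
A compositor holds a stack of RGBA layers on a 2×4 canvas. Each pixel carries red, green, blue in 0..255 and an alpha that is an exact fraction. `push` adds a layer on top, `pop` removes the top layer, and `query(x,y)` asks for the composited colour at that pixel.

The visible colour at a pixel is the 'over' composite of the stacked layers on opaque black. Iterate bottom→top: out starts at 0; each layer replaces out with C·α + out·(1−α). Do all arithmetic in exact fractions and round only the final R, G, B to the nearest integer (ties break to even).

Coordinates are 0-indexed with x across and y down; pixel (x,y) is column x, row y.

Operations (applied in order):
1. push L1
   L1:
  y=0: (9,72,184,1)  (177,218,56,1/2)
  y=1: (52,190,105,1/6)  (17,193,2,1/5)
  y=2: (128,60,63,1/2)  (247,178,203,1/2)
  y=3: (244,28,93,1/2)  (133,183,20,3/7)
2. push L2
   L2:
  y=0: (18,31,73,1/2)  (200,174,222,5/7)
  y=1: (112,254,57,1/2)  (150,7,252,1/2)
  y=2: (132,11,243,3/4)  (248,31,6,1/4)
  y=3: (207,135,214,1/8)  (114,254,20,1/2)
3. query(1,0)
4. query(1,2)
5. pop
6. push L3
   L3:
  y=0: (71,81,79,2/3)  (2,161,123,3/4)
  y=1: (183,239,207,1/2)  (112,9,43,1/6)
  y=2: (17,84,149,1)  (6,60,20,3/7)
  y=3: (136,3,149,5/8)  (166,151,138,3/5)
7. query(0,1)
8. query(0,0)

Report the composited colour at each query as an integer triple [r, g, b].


query (1,0) [L1,L2] — begin 0,0,0
L1 α=1/2: [177/2, 109, 28]
L2 α=5/7: [1177/7, 1088/7, 1166/7]
rounded: [168, 155, 167]

at x=1,y=2 over L1,L2:
+L1 (α=1/2) → [247/2, 89, 203/2]
+L2 (α=1/4) → [1237/8, 149/2, 621/8]
→ [155, 74, 78]

query (0,1) [L1,L3] — begin 0,0,0
after L1 α=1/6: [26/3, 95/3, 35/2]
after L3 α=1/2: [575/6, 406/3, 449/4]
= [96, 135, 112]

(0,0) stack=L1,L3; from [0,0,0]:
+L1 (α=1) → [9, 72, 184]
+L3 (α=2/3) → [151/3, 78, 114]
= [50, 78, 114]


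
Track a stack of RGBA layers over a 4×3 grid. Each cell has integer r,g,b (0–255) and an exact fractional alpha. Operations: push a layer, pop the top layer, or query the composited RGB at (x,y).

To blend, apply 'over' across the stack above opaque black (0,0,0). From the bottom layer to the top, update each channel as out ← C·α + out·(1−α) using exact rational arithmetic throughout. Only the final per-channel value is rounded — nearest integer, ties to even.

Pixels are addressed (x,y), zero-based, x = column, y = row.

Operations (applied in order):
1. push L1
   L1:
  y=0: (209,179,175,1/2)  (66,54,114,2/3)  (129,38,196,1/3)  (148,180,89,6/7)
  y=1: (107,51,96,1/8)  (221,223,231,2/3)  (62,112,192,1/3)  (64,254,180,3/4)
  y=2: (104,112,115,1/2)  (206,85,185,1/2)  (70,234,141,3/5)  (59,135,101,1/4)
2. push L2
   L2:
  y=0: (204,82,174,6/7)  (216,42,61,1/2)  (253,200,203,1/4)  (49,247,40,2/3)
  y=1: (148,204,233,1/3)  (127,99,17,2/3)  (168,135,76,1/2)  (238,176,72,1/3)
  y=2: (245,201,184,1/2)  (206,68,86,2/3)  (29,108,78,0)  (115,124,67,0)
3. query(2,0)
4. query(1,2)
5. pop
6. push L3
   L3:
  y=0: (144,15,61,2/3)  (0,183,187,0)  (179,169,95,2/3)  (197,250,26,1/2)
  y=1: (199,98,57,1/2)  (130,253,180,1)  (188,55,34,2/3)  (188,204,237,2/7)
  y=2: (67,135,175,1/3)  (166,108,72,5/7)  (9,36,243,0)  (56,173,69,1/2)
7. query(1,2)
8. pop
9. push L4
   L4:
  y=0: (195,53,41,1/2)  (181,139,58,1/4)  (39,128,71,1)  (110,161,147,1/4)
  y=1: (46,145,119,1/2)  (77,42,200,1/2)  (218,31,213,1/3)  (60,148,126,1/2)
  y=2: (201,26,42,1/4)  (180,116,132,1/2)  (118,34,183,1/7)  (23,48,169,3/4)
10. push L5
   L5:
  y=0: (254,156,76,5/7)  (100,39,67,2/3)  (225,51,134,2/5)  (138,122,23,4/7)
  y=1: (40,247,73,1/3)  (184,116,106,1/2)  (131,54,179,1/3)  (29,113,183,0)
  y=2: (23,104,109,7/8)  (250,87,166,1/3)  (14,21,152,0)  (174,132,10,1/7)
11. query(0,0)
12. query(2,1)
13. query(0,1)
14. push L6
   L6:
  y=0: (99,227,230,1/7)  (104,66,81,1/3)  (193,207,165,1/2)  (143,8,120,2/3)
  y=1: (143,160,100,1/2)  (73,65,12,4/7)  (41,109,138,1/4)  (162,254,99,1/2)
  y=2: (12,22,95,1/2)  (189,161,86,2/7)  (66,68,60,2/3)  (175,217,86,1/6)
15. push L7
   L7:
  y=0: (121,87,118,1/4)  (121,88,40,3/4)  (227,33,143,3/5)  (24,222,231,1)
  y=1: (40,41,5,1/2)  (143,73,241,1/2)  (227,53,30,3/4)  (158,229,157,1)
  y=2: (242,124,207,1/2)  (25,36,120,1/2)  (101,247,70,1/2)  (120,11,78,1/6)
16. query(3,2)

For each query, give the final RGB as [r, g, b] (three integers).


(2,0) stack=L1,L2; from [0,0,0]:
after L1 α=1/3: [43, 38/3, 196/3]
after L2 α=1/4: [191/2, 119/2, 399/4]
rounded: [96, 60, 100]

query (1,2) [L1,L2] — begin 0,0,0
L1 α=1/2: [103, 85/2, 185/2]
L2 α=2/3: [515/3, 119/2, 529/6]
→ [172, 60, 88]

(1,2) stack=L1,L3; from [0,0,0]:
after L1 α=1/2: [103, 85/2, 185/2]
after L3 α=5/7: [148, 625/7, 545/7]
rounded: [148, 89, 78]

at x=0,y=0 over L1,L4,L5:
L1 α=1/2: [209/2, 179/2, 175/2]
L4 α=1/2: [599/4, 285/4, 257/4]
L5 α=5/7: [3139/14, 1845/14, 1017/14]
rounded: [224, 132, 73]

query (2,1) [L1,L4,L5] — begin 0,0,0
+L1 (α=1/3) → [62/3, 112/3, 64]
+L4 (α=1/3) → [778/9, 317/9, 341/3]
+L5 (α=1/3) → [2735/27, 1120/27, 1219/9]
→ [101, 41, 135]

at x=0,y=1 over L1,L4,L5:
+L1 (α=1/8) → [107/8, 51/8, 12]
+L4 (α=1/2) → [475/16, 1211/16, 131/2]
+L5 (α=1/3) → [265/8, 3187/24, 68]
→ [33, 133, 68]

query (3,2) [L1,L4,L5,L6,L7] — begin 0,0,0
after L1 α=1/4: [59/4, 135/4, 101/4]
after L4 α=3/4: [335/16, 711/16, 2129/16]
after L5 α=1/7: [2397/56, 3189/56, 6467/56]
after L6 α=1/6: [21785/336, 28097/336, 37151/336]
after L7 α=1/6: [149245/2016, 144181/2016, 211963/2016]
rounded: [74, 72, 105]


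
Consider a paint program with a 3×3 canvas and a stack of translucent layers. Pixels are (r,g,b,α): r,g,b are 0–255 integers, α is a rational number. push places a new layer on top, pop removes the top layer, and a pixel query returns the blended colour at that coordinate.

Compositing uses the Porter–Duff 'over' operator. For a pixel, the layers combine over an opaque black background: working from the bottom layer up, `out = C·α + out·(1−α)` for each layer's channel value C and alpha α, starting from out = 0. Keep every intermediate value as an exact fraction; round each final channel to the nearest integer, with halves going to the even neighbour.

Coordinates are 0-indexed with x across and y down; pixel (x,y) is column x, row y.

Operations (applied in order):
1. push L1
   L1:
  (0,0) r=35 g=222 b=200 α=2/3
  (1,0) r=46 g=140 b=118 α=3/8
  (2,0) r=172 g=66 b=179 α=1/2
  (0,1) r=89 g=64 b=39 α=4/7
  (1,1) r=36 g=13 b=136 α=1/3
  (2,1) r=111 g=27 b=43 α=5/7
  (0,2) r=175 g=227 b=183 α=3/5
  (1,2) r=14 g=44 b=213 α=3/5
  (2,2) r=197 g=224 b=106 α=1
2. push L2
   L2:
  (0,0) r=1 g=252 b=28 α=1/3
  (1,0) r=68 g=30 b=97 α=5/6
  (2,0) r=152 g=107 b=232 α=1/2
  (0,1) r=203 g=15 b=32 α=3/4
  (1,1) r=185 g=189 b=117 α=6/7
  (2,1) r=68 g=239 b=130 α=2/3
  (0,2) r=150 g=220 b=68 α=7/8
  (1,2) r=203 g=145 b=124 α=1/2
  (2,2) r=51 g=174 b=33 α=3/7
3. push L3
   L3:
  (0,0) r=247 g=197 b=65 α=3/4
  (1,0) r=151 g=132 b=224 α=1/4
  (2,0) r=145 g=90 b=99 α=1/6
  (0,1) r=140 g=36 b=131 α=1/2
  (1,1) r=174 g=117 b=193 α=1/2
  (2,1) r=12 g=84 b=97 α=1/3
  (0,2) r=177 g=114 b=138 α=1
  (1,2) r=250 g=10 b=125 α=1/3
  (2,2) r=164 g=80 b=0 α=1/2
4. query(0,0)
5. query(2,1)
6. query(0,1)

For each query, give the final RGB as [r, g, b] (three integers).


query (0,0) [L1,L2,L3] — begin 0,0,0
+L1 (α=2/3) → [70/3, 148, 400/3]
+L2 (α=1/3) → [143/9, 548/3, 884/9]
+L3 (α=3/4) → [1703/9, 2321/12, 2639/36]
rounded: [189, 193, 73]

(2,1) stack=L1,L2,L3; from [0,0,0]:
+L1 (α=5/7) → [555/7, 135/7, 215/7]
+L2 (α=2/3) → [1507/21, 3481/21, 2035/21]
+L3 (α=1/3) → [3266/63, 8726/63, 6107/63]
rounded: [52, 139, 97]

query (0,1) [L1,L2,L3] — begin 0,0,0
after L1 α=4/7: [356/7, 256/7, 156/7]
after L2 α=3/4: [4619/28, 571/28, 207/7]
after L3 α=1/2: [8539/56, 1579/56, 562/7]
→ [152, 28, 80]


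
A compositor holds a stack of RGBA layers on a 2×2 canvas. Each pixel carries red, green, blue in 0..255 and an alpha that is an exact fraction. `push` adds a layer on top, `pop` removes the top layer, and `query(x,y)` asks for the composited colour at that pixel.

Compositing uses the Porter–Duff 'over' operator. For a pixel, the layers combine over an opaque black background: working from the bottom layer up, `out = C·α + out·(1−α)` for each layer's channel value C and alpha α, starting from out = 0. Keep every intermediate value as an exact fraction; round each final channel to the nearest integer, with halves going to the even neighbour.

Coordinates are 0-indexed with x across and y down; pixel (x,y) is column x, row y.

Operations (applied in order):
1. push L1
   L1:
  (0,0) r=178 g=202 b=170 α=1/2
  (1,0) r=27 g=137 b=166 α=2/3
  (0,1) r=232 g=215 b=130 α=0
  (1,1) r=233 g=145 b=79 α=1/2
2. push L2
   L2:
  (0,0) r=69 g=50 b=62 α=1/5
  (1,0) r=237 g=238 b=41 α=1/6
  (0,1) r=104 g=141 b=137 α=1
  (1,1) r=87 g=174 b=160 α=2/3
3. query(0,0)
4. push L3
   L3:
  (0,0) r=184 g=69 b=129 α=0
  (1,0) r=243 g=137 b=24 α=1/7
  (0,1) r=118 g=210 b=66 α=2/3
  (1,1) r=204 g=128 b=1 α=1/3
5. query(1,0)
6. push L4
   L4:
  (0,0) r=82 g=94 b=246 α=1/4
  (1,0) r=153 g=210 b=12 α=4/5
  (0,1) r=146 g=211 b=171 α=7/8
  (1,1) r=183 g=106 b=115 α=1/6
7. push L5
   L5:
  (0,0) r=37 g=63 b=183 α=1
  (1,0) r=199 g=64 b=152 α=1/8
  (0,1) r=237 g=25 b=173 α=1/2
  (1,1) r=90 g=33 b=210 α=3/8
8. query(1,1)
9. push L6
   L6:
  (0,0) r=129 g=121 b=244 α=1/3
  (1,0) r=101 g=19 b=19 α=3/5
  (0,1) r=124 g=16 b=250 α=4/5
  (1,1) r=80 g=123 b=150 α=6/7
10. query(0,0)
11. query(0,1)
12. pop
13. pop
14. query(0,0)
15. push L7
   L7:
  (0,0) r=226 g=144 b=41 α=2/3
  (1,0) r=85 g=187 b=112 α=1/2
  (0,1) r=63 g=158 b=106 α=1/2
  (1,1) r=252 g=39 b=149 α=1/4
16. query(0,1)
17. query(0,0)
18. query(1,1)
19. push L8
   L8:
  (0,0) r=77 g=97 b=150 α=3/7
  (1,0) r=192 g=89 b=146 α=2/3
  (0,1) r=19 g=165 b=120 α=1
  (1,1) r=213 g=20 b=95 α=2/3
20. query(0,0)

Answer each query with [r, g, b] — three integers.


at x=0,y=0 over L1,L2:
+L1 (α=1/2) → [89, 101, 85]
+L2 (α=1/5) → [85, 454/5, 402/5]
rounded: [85, 91, 80]

(1,0) stack=L1,L2,L3; from [0,0,0]:
+L1 (α=2/3) → [18, 274/3, 332/3]
+L2 (α=1/6) → [109/2, 1042/9, 1783/18]
+L3 (α=1/7) → [570/7, 2495/21, 265/3]
= [81, 119, 88]

at x=1,y=1 over L1,L2,L3,L4,L5:
+L1 (α=1/2) → [233/2, 145/2, 79/2]
+L2 (α=2/3) → [581/6, 841/6, 719/6]
+L3 (α=1/3) → [1193/9, 1225/9, 722/9]
+L4 (α=1/6) → [3806/27, 7079/54, 4645/54]
+L5 (α=3/8) → [3290/27, 40741/432, 57245/432]
rounded: [122, 94, 133]

(0,0) stack=L1,L2,L3,L4,L5,L6; from [0,0,0]:
+L1 (α=1/2) → [89, 101, 85]
+L2 (α=1/5) → [85, 454/5, 402/5]
+L3 (α=0) → [85, 454/5, 402/5]
+L4 (α=1/4) → [337/4, 458/5, 609/5]
+L5 (α=1) → [37, 63, 183]
+L6 (α=1/3) → [203/3, 247/3, 610/3]
→ [68, 82, 203]

at x=0,y=1 over L1,L2,L3,L4,L5,L6:
L1 α=0: [0, 0, 0]
L2 α=1: [104, 141, 137]
L3 α=2/3: [340/3, 187, 269/3]
L4 α=7/8: [1703/12, 208, 965/6]
L5 α=1/2: [4547/24, 233/2, 2003/12]
L6 α=4/5: [16451/120, 361/10, 14003/60]
rounded: [137, 36, 233]

(0,0) stack=L1,L2,L3,L4; from [0,0,0]:
+L1 (α=1/2) → [89, 101, 85]
+L2 (α=1/5) → [85, 454/5, 402/5]
+L3 (α=0) → [85, 454/5, 402/5]
+L4 (α=1/4) → [337/4, 458/5, 609/5]
→ [84, 92, 122]

(0,1) stack=L1,L2,L3,L4,L7; from [0,0,0]:
+L1 (α=0) → [0, 0, 0]
+L2 (α=1) → [104, 141, 137]
+L3 (α=2/3) → [340/3, 187, 269/3]
+L4 (α=7/8) → [1703/12, 208, 965/6]
+L7 (α=1/2) → [2459/24, 183, 1601/12]
→ [102, 183, 133]

at x=0,y=0 over L1,L2,L3,L4,L7:
after L1 α=1/2: [89, 101, 85]
after L2 α=1/5: [85, 454/5, 402/5]
after L3 α=0: [85, 454/5, 402/5]
after L4 α=1/4: [337/4, 458/5, 609/5]
after L7 α=2/3: [715/4, 1898/15, 1019/15]
rounded: [179, 127, 68]

(1,1) stack=L1,L2,L3,L4,L7; from [0,0,0]:
+L1 (α=1/2) → [233/2, 145/2, 79/2]
+L2 (α=2/3) → [581/6, 841/6, 719/6]
+L3 (α=1/3) → [1193/9, 1225/9, 722/9]
+L4 (α=1/6) → [3806/27, 7079/54, 4645/54]
+L7 (α=1/4) → [3037/18, 7781/72, 7327/72]
rounded: [169, 108, 102]

query (0,0) [L1,L2,L3,L4,L7,L8] — begin 0,0,0
+L1 (α=1/2) → [89, 101, 85]
+L2 (α=1/5) → [85, 454/5, 402/5]
+L3 (α=0) → [85, 454/5, 402/5]
+L4 (α=1/4) → [337/4, 458/5, 609/5]
+L7 (α=2/3) → [715/4, 1898/15, 1019/15]
+L8 (α=3/7) → [946/7, 11957/105, 10826/105]
rounded: [135, 114, 103]


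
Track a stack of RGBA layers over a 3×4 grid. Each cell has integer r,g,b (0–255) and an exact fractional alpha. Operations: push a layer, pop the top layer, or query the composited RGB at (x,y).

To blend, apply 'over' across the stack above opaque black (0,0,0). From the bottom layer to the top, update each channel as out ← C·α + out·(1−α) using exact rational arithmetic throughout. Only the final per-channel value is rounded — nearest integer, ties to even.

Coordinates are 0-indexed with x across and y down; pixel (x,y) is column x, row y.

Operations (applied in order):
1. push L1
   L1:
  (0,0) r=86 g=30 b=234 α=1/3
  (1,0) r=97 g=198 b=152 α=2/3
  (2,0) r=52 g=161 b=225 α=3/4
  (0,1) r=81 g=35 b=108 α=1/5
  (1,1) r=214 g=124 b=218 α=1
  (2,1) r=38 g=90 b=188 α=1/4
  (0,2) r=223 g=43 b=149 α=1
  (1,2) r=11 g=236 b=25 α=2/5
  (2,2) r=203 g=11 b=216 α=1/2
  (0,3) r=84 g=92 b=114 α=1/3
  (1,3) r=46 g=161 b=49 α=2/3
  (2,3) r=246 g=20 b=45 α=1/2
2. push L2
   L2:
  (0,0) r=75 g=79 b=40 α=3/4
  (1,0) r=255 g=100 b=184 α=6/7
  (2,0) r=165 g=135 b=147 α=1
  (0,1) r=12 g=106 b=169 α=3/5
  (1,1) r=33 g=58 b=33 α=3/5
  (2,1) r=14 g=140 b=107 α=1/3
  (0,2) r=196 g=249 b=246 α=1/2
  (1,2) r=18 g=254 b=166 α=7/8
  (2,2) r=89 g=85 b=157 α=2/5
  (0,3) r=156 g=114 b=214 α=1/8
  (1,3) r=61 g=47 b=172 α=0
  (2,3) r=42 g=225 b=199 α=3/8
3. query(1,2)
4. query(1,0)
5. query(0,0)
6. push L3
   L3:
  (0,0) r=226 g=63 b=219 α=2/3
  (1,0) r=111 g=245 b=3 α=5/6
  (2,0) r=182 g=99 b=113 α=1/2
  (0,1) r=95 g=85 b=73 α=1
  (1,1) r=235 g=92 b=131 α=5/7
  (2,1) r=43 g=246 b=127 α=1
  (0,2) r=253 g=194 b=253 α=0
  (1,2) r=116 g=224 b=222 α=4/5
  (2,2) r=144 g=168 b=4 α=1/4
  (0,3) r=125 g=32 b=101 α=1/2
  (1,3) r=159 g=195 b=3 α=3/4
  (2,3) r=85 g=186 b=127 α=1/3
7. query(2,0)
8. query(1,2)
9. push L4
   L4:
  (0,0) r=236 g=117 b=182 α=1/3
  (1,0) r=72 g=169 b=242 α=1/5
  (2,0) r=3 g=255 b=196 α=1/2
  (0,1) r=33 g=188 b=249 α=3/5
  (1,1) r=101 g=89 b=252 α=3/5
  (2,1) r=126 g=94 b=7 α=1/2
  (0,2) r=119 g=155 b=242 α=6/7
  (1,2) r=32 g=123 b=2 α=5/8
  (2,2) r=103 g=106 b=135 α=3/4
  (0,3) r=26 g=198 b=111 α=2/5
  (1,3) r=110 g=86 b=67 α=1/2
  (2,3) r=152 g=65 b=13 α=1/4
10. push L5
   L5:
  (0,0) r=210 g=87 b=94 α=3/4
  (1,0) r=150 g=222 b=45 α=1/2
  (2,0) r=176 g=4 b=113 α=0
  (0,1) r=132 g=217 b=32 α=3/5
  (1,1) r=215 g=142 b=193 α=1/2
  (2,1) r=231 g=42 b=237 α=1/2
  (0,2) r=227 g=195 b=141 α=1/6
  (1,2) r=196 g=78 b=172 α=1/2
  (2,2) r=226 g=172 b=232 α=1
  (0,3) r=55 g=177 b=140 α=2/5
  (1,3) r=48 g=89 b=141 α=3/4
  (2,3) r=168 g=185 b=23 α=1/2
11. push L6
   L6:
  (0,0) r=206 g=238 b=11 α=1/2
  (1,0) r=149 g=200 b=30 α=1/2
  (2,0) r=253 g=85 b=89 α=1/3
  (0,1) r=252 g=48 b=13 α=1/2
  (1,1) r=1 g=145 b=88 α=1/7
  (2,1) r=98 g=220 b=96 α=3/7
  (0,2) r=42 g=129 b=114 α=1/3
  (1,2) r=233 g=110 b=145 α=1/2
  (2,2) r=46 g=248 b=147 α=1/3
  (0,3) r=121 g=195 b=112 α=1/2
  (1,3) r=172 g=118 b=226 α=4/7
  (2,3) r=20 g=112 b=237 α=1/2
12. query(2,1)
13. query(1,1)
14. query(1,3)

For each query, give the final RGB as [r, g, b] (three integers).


at x=1,y=2 over L1,L2:
+L1 (α=2/5) → [22/5, 472/5, 10]
+L2 (α=7/8) → [163/10, 4681/20, 293/2]
= [16, 234, 146]

(1,0) stack=L1,L2; from [0,0,0]:
+L1 (α=2/3) → [194/3, 132, 304/3]
+L2 (α=6/7) → [4784/21, 732/7, 3616/21]
= [228, 105, 172]

(0,0) stack=L1,L2; from [0,0,0]:
+L1 (α=1/3) → [86/3, 10, 78]
+L2 (α=3/4) → [761/12, 247/4, 99/2]
→ [63, 62, 50]

at x=2,y=0 over L1,L2,L3:
+L1 (α=3/4) → [39, 483/4, 675/4]
+L2 (α=1) → [165, 135, 147]
+L3 (α=1/2) → [347/2, 117, 130]
→ [174, 117, 130]

at x=1,y=2 over L1,L2,L3:
L1 α=2/5: [22/5, 472/5, 10]
L2 α=7/8: [163/10, 4681/20, 293/2]
L3 α=4/5: [4803/50, 22601/100, 2069/10]
rounded: [96, 226, 207]

at x=2,y=1 over L1,L2,L3,L4,L5,L6:
+L1 (α=1/4) → [19/2, 45/2, 47]
+L2 (α=1/3) → [11, 185/3, 67]
+L3 (α=1) → [43, 246, 127]
+L4 (α=1/2) → [169/2, 170, 67]
+L5 (α=1/2) → [631/4, 106, 152]
+L6 (α=3/7) → [925/7, 1084/7, 128]
rounded: [132, 155, 128]

query (1,1) [L1,L2,L3,L4,L5,L6] — begin 0,0,0
after L1 α=1: [214, 124, 218]
after L2 α=3/5: [527/5, 422/5, 107]
after L3 α=5/7: [6929/35, 3144/35, 869/7]
after L4 α=3/5: [24463/175, 15633/175, 1406/7]
after L5 α=1/2: [31044/175, 40483/350, 2757/14]
after L6 α=1/7: [186439/1225, 146824/1225, 8887/49]
→ [152, 120, 181]

(1,3) stack=L1,L2,L3,L4,L5,L6; from [0,0,0]:
after L1 α=2/3: [92/3, 322/3, 98/3]
after L2 α=0: [92/3, 322/3, 98/3]
after L3 α=3/4: [1523/12, 2077/12, 125/12]
after L4 α=1/2: [2843/24, 3109/24, 929/24]
after L5 α=3/4: [6299/96, 9517/96, 11081/96]
after L6 α=4/7: [4045/32, 24621/224, 40009/224]
→ [126, 110, 179]


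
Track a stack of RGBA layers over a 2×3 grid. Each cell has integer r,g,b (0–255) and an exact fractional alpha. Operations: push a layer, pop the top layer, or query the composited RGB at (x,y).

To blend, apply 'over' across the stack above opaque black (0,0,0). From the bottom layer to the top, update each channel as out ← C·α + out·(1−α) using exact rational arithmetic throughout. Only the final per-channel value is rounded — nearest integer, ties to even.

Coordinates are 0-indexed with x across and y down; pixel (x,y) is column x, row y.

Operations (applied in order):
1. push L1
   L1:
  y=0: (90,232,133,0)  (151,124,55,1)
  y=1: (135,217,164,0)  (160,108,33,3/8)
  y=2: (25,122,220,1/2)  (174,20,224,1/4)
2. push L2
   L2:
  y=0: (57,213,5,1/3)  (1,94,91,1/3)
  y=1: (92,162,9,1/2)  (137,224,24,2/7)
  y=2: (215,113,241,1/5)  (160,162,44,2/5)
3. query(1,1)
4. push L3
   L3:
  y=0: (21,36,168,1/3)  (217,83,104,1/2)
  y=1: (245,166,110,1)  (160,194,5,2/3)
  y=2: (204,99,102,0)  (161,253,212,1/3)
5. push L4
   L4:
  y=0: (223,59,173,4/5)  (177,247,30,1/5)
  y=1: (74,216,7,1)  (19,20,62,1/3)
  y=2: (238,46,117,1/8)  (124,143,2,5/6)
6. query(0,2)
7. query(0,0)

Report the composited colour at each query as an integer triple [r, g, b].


query (1,1) [L1,L2] — begin 0,0,0
+L1 (α=3/8) → [60, 81/2, 99/8]
+L2 (α=2/7) → [82, 1301/14, 879/56]
= [82, 93, 16]

at x=0,y=2 over L1,L2,L3,L4:
L1 α=1/2: [25/2, 61, 110]
L2 α=1/5: [53, 357/5, 681/5]
L3 α=0: [53, 357/5, 681/5]
L4 α=1/8: [609/8, 2729/40, 669/5]
= [76, 68, 134]

(0,0) stack=L1,L2,L3,L4; from [0,0,0]:
+L1 (α=0) → [0, 0, 0]
+L2 (α=1/3) → [19, 71, 5/3]
+L3 (α=1/3) → [59/3, 178/3, 514/9]
+L4 (α=4/5) → [547/3, 886/15, 6742/45]
rounded: [182, 59, 150]


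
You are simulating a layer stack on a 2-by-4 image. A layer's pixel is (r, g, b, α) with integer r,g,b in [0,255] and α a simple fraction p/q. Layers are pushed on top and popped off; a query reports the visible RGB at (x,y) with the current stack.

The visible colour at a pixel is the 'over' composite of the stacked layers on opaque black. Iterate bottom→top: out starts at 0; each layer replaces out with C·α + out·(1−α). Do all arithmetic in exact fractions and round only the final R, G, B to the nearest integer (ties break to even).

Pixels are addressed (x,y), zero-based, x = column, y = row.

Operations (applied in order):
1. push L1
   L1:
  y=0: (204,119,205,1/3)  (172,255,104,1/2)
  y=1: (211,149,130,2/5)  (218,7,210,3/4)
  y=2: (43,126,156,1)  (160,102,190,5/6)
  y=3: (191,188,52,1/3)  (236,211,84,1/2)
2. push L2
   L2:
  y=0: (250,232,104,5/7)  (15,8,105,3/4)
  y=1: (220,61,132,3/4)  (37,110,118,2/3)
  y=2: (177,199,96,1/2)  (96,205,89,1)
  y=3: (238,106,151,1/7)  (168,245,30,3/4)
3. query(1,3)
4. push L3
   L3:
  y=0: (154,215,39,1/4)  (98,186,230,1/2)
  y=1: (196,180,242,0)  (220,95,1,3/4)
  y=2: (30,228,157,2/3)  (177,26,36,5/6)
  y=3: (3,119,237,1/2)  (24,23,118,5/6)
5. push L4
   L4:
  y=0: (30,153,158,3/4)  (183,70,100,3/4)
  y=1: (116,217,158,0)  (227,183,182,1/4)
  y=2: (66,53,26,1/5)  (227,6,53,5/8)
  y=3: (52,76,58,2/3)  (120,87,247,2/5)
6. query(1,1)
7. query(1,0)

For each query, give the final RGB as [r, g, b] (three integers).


at x=1,y=3 over L1,L2:
+L1 (α=1/2) → [118, 211/2, 42]
+L2 (α=3/4) → [311/2, 1681/8, 33]
rounded: [156, 210, 33]

query (1,1) [L1,L2,L3,L4] — begin 0,0,0
L1 α=3/4: [327/2, 21/4, 315/2]
L2 α=2/3: [475/6, 901/12, 787/6]
L3 α=3/4: [4435/24, 4321/48, 805/24]
L4 α=1/4: [6251/32, 7249/64, 2261/32]
rounded: [195, 113, 71]

at x=1,y=0 over L1,L2,L3,L4:
L1 α=1/2: [86, 255/2, 52]
L2 α=3/4: [131/4, 303/8, 367/4]
L3 α=1/2: [523/8, 1791/16, 1287/8]
L4 α=3/4: [4915/32, 5151/64, 3687/32]
rounded: [154, 80, 115]


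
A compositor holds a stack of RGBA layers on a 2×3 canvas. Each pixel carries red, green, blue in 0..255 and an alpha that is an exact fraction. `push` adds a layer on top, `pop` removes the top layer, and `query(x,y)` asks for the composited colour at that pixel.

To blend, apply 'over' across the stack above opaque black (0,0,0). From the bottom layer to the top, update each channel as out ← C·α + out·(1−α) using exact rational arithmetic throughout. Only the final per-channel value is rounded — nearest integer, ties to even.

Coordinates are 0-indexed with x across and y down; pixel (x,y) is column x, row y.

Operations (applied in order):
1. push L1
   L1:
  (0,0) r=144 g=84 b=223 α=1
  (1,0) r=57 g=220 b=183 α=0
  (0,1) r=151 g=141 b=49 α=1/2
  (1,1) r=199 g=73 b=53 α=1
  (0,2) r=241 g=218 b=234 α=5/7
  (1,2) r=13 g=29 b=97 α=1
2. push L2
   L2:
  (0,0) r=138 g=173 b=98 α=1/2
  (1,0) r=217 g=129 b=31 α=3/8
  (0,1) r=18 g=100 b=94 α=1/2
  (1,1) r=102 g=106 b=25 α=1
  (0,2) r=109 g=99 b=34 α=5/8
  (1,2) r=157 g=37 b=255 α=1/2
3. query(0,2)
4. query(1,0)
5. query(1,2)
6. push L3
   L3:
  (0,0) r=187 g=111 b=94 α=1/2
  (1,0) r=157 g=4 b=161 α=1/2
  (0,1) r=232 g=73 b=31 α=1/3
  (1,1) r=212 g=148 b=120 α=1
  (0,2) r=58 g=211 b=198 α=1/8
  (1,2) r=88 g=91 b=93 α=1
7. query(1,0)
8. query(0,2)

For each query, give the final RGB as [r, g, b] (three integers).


at x=0,y=2 over L1,L2:
L1 α=5/7: [1205/7, 1090/7, 1170/7]
L2 α=5/8: [3715/28, 6735/56, 1175/14]
→ [133, 120, 84]

query (1,0) [L1,L2] — begin 0,0,0
after L1 α=0: [0, 0, 0]
after L2 α=3/8: [651/8, 387/8, 93/8]
rounded: [81, 48, 12]

(1,2) stack=L1,L2; from [0,0,0]:
+L1 (α=1) → [13, 29, 97]
+L2 (α=1/2) → [85, 33, 176]
→ [85, 33, 176]

(1,0) stack=L1,L2,L3; from [0,0,0]:
+L1 (α=0) → [0, 0, 0]
+L2 (α=3/8) → [651/8, 387/8, 93/8]
+L3 (α=1/2) → [1907/16, 419/16, 1381/16]
= [119, 26, 86]

at x=0,y=2 over L1,L2,L3:
+L1 (α=5/7) → [1205/7, 1090/7, 1170/7]
+L2 (α=5/8) → [3715/28, 6735/56, 1175/14]
+L3 (α=1/8) → [3947/32, 8423/64, 1571/16]
= [123, 132, 98]


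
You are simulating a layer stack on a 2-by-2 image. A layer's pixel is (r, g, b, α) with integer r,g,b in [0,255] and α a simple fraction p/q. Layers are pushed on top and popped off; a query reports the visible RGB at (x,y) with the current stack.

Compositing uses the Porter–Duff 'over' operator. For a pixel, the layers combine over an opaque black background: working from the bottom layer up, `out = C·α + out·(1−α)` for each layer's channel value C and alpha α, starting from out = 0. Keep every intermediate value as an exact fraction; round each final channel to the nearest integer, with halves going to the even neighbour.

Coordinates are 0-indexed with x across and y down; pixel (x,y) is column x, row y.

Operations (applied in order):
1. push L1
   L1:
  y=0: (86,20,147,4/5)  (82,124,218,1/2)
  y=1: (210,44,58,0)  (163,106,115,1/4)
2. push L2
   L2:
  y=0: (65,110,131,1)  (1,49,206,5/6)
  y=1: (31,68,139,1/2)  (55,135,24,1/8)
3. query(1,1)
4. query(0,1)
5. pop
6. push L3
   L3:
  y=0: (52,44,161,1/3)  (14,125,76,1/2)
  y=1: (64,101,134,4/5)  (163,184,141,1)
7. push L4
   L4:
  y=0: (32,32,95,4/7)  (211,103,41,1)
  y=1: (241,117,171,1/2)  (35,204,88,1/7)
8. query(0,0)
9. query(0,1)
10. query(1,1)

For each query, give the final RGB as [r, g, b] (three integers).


query (1,1) [L1,L2] — begin 0,0,0
+L1 (α=1/4) → [163/4, 53/2, 115/4]
+L2 (α=1/8) → [1361/32, 641/16, 901/32]
= [43, 40, 28]

query (0,1) [L1,L2] — begin 0,0,0
L1 α=0: [0, 0, 0]
L2 α=1/2: [31/2, 34, 139/2]
rounded: [16, 34, 70]

at x=0,y=0 over L1,L3,L4:
L1 α=4/5: [344/5, 16, 588/5]
L3 α=1/3: [316/5, 76/3, 1981/15]
L4 α=4/7: [1588/35, 204/7, 3881/35]
= [45, 29, 111]

(0,1) stack=L1,L3,L4; from [0,0,0]:
after L1 α=0: [0, 0, 0]
after L3 α=4/5: [256/5, 404/5, 536/5]
after L4 α=1/2: [1461/10, 989/10, 1391/10]
= [146, 99, 139]

query (1,1) [L1,L3,L4] — begin 0,0,0
after L1 α=1/4: [163/4, 53/2, 115/4]
after L3 α=1: [163, 184, 141]
after L4 α=1/7: [1013/7, 1308/7, 934/7]
rounded: [145, 187, 133]


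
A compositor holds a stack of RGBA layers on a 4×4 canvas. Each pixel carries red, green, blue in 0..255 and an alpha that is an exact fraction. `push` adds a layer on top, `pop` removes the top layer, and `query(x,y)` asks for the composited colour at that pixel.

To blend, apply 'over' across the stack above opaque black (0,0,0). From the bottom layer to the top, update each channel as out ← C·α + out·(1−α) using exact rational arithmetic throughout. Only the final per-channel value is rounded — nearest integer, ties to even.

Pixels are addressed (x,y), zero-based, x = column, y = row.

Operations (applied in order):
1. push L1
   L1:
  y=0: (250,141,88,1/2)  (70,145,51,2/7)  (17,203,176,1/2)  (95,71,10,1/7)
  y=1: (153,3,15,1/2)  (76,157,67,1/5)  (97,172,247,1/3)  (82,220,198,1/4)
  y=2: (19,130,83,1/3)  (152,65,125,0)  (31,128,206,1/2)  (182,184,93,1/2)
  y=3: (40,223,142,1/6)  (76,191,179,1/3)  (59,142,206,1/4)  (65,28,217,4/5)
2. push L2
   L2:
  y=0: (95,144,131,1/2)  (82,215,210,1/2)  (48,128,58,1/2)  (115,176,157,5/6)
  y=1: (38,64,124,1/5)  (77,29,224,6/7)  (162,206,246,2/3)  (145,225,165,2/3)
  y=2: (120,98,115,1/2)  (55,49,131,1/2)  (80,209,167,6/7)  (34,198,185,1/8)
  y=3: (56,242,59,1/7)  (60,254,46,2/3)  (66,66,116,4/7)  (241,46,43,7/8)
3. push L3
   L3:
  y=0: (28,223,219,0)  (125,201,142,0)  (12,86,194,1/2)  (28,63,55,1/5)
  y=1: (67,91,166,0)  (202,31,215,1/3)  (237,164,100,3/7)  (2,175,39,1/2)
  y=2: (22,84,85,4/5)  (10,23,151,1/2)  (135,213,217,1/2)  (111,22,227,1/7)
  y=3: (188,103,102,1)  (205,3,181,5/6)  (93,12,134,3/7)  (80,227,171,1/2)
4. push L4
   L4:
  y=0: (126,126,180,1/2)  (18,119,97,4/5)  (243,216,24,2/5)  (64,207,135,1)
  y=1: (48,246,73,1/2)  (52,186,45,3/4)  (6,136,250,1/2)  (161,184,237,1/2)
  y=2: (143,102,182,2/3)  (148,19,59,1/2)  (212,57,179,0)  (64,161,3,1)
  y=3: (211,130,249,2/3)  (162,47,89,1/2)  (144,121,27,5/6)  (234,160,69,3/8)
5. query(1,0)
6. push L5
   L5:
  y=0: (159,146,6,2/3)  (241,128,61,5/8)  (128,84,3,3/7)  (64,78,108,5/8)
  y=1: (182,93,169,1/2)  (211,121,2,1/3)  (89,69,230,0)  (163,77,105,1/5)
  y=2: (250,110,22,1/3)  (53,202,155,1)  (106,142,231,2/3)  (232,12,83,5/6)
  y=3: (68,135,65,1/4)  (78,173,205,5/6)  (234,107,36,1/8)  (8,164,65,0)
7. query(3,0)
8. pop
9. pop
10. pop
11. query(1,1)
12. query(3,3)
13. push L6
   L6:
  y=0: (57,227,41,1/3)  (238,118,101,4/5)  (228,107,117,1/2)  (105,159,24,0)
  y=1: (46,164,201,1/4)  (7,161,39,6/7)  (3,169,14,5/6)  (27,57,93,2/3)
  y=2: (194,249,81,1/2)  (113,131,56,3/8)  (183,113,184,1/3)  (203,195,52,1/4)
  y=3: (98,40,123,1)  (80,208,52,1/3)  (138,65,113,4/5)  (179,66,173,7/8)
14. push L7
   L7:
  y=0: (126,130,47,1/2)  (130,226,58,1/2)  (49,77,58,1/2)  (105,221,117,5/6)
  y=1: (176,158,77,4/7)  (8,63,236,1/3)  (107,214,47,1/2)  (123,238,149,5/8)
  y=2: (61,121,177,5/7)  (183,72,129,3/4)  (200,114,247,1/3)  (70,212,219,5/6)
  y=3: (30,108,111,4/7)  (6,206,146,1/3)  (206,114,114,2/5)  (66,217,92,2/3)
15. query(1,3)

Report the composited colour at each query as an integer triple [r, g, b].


at x=1,y=0 over L1,L2,L3,L4:
after L1 α=2/7: [20, 290/7, 102/7]
after L2 α=1/2: [51, 1795/14, 786/7]
after L3 α=0: [51, 1795/14, 786/7]
after L4 α=4/5: [123/5, 8459/70, 3502/35]
= [25, 121, 100]

(3,0) stack=L1,L2,L3,L4,L5; from [0,0,0]:
L1 α=1/7: [95/7, 71/7, 10/7]
L2 α=5/6: [2060/21, 2077/14, 1835/14]
L3 α=1/5: [8828/105, 919/7, 811/7]
L4 α=1: [64, 207, 135]
L5 α=5/8: [64, 1011/8, 945/8]
→ [64, 126, 118]

at x=1,y=1 over L1,L2:
after L1 α=1/5: [76/5, 157/5, 67/5]
after L2 α=6/7: [2386/35, 1027/35, 6787/35]
= [68, 29, 194]

at x=3,y=3 over L1,L2:
+L1 (α=4/5) → [52, 112/5, 868/5]
+L2 (α=7/8) → [1739/8, 861/20, 2373/40]
= [217, 43, 59]

query (1,3) [L1,L2,L6,L7] — begin 0,0,0
L1 α=1/3: [76/3, 191/3, 179/3]
L2 α=2/3: [436/9, 1715/9, 455/9]
L6 α=1/3: [1592/27, 5302/27, 1378/27]
L7 α=1/3: [3346/81, 16166/81, 6698/81]
→ [41, 200, 83]
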